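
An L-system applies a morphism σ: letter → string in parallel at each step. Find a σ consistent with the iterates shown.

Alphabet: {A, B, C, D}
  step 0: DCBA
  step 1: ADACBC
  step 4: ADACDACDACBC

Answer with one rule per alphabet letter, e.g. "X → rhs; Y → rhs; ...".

  step 0 ⇒ step 1: DCBA ⇒ A·D·ACB·C
    A ↦ C
    B ↦ ACB
    C ↦ D
    D ↦ A

A->C, B->ACB, C->D, D->A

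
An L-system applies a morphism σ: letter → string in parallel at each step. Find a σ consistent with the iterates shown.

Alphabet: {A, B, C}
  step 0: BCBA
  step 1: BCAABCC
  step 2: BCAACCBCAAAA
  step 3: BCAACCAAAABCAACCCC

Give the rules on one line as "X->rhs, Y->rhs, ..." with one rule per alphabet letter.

A->C, B->BC, C->AA

  step 2 ⇒ step 3: BCAACCBCAAAA ⇒ BC·AA·C·C·AA·AA·BC·AA·C·C·C·C
    A ↦ C
    B ↦ BC
    C ↦ AA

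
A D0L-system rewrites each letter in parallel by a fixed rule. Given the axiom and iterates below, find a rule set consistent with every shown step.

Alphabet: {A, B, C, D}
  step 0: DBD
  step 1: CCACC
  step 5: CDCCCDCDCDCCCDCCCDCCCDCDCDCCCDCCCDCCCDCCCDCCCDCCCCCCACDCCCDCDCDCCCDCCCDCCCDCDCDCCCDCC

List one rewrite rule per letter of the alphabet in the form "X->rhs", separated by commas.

A->DDB, B->A, C->CD, D->CC

  step 0 ⇒ step 1: DBD ⇒ CC·A·CC
    B ↦ A
    D ↦ CC
    A ↦ DDB  (constrained at step 1)
    C ↦ CD  (constrained at step 1)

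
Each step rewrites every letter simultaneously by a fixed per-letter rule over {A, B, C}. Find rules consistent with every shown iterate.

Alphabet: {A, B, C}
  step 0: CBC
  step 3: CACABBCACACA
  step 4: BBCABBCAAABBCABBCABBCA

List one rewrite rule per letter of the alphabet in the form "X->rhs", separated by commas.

A->CA, B->A, C->BB

  step 3 ⇒ step 4: CACABBCACACA ⇒ BB·CA·BB·CA·A·A·BB·CA·BB·CA·BB·CA
    A ↦ CA
    B ↦ A
    C ↦ BB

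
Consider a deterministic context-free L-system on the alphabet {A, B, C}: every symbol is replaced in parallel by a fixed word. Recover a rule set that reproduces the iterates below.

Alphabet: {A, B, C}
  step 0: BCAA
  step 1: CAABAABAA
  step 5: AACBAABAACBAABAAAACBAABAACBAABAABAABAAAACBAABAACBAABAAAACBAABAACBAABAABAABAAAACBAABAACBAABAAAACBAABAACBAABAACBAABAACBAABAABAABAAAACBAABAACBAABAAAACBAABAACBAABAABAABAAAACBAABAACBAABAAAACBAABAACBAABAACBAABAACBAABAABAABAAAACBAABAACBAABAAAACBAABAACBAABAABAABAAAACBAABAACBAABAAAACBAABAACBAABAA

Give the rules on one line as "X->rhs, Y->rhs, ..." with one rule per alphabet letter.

A->BAA, B->C, C->AA

  step 0 ⇒ step 1: BCAA ⇒ C·AA·BAA·BAA
    A ↦ BAA
    B ↦ C
    C ↦ AA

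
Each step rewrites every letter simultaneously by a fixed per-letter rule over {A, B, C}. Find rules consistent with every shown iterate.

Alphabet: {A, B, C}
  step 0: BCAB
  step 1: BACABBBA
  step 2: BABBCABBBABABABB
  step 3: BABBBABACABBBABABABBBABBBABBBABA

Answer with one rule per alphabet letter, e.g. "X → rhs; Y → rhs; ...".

  step 2 ⇒ step 3: BABBCABBBABABABB ⇒ BA·BB·BA·BA·CA·BB·BA·BA·BA·BB·BA·BB·BA·BB·BA·BA
    A ↦ BB
    B ↦ BA
    C ↦ CA

A->BB, B->BA, C->CA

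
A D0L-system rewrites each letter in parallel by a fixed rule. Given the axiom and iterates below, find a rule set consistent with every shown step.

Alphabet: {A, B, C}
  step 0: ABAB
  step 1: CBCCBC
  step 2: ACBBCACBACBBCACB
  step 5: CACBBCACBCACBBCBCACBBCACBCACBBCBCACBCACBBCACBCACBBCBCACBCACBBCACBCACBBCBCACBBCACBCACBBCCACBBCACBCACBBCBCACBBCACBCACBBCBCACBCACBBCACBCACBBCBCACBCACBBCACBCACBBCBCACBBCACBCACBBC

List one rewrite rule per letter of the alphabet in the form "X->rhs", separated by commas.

  step 1 ⇒ step 2: CBCCBC ⇒ ACB·BC·ACB·ACB·BC·ACB
    B ↦ BC
    C ↦ ACB
  step 0 ⇒ step 1: ABAB ⇒ C·BC·C·BC
    A ↦ C

A->C, B->BC, C->ACB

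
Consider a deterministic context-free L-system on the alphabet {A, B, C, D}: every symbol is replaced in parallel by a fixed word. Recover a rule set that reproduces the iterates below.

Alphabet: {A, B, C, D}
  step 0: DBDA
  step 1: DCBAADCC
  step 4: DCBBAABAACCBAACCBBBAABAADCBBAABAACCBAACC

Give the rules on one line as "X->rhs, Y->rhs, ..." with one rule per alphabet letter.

  step 0 ⇒ step 1: DBDA ⇒ DC·BAA·DC·C
    A ↦ C
    B ↦ BAA
    D ↦ DC
    C ↦ B  (constrained at step 1)

A->C, B->BAA, C->B, D->DC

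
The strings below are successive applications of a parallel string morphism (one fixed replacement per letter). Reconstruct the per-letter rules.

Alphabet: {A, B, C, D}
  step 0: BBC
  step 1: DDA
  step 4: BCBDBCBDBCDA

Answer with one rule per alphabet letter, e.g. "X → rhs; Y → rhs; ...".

  step 0 ⇒ step 1: BBC ⇒ D·D·A
    B ↦ D
    C ↦ A
    A ↦ BD  (constrained at step 1)
    D ↦ BC  (constrained at step 1)

A->BD, B->D, C->A, D->BC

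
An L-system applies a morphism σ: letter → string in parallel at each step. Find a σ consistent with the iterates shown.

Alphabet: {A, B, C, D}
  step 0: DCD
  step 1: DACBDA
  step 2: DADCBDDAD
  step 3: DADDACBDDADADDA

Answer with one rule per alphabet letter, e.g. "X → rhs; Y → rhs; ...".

A->D, B->D, C->CB, D->DA

  step 2 ⇒ step 3: DADCBDDAD ⇒ DA·D·DA·CB·D·DA·DA·D·DA
    A ↦ D
    B ↦ D
    C ↦ CB
    D ↦ DA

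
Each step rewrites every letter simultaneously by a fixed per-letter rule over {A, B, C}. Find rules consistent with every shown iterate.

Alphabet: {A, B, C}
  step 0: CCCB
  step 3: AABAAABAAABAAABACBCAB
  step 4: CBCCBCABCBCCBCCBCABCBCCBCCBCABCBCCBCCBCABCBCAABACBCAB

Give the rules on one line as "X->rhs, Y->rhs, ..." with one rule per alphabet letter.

A->CBC, B->AB, C->A

  step 3 ⇒ step 4: AABAAABAAABAAABACBCAB ⇒ CBC·CBC·AB·CBC·CBC·CBC·AB·CBC·CBC·CBC·AB·CBC·CBC·CBC·AB·CBC·A·AB·A·CBC·AB
    A ↦ CBC
    B ↦ AB
    C ↦ A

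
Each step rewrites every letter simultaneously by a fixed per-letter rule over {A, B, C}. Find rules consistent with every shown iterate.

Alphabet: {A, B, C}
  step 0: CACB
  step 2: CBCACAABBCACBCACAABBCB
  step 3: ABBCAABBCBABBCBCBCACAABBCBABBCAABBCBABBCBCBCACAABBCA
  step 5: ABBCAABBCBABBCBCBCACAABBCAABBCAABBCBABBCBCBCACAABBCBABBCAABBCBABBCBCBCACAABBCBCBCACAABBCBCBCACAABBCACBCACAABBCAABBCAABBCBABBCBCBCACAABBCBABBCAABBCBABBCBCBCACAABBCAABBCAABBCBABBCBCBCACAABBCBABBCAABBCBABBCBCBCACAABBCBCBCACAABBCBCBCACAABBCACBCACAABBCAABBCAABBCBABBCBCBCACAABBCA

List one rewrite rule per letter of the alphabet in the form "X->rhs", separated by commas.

A->CB, B->CA, C->ABB

  step 2 ⇒ step 3: CBCACAABBCACBCACAABBCB ⇒ ABB·CA·ABB·CB·ABB·CB·CB·CA·CA·ABB·CB·ABB·CA·ABB·CB·ABB·CB·CB·CA·CA·ABB·CA
    A ↦ CB
    B ↦ CA
    C ↦ ABB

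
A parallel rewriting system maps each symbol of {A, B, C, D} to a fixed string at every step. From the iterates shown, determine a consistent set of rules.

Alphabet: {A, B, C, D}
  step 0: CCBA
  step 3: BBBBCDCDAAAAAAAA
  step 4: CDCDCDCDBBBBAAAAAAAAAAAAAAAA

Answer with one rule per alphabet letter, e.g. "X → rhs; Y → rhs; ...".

A->AA, B->CD, C->B, D->B

  step 3 ⇒ step 4: BBBBCDCDAAAAAAAA ⇒ CD·CD·CD·CD·B·B·B·B·AA·AA·AA·AA·AA·AA·AA·AA
    A ↦ AA
    B ↦ CD
    C ↦ B
    D ↦ B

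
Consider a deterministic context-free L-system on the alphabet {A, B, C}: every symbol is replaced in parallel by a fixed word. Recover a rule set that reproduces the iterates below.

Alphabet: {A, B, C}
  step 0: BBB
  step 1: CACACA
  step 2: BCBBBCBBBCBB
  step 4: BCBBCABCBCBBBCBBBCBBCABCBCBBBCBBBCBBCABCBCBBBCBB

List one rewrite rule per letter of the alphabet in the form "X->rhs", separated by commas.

  step 1 ⇒ step 2: CACACA ⇒ BC·BB·BC·BB·BC·BB
    A ↦ BB
    C ↦ BC
  step 0 ⇒ step 1: BBB ⇒ CA·CA·CA
    B ↦ CA

A->BB, B->CA, C->BC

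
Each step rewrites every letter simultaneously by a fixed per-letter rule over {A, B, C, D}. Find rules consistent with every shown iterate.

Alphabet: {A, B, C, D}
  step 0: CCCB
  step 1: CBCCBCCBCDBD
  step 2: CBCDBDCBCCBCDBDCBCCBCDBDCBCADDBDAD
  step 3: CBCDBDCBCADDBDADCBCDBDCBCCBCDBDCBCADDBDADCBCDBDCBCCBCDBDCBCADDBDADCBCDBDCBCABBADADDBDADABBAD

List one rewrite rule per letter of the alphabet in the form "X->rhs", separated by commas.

A->ABB, B->DBD, C->CBC, D->AD

  step 2 ⇒ step 3: CBCDBDCBCCBCDBDCBCCBCDBDCBCADDBDAD ⇒ CBC·DBD·CBC·AD·DBD·AD·CBC·DBD·CBC·CBC·DBD·CBC·AD·DBD·AD·CBC·DBD·CBC·CBC·DBD·CBC·AD·DBD·AD·CBC·DBD·CBC·ABB·AD·AD·DBD·AD·ABB·AD
    A ↦ ABB
    B ↦ DBD
    C ↦ CBC
    D ↦ AD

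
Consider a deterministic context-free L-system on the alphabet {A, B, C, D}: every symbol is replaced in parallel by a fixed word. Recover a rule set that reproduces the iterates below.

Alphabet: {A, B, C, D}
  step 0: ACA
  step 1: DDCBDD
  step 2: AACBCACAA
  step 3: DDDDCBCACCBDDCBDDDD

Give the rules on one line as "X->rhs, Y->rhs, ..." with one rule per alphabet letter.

  step 2 ⇒ step 3: AACBCACAA ⇒ DD·DD·CB·CAC·CB·DD·CB·DD·DD
    A ↦ DD
    B ↦ CAC
    C ↦ CB
  step 1 ⇒ step 2: DDCBDD ⇒ A·A·CB·CAC·A·A
    D ↦ A

A->DD, B->CAC, C->CB, D->A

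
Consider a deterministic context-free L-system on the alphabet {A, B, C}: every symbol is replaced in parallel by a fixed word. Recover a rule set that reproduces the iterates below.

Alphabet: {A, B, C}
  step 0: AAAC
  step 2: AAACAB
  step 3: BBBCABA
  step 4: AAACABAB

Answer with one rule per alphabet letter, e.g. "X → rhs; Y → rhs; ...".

A->B, B->A, C->CA

  step 3 ⇒ step 4: BBBCABA ⇒ A·A·A·CA·B·A·B
    A ↦ B
    B ↦ A
    C ↦ CA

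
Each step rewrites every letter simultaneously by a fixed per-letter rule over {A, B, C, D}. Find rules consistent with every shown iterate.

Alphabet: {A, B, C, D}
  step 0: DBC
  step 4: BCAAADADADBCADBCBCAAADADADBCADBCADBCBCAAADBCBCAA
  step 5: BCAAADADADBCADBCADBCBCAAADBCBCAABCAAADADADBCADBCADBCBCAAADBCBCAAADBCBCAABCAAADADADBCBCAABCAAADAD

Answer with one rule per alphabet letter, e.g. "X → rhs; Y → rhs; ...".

A->AD, B->BC, C->AA, D->BC

  step 4 ⇒ step 5: BCAAADADADBCADBCBCAAADADADBCADBCADBCBCAAADBCBCAA ⇒ BC·AA·AD·AD·AD·BC·AD·BC·AD·BC·BC·AA·AD·BC·BC·AA·BC·AA·AD·AD·AD·BC·AD·BC·AD·BC·BC·AA·AD·BC·BC·AA·AD·BC·BC·AA·BC·AA·AD·AD·AD·BC·BC·AA·BC·AA·AD·AD
    A ↦ AD
    B ↦ BC
    C ↦ AA
    D ↦ BC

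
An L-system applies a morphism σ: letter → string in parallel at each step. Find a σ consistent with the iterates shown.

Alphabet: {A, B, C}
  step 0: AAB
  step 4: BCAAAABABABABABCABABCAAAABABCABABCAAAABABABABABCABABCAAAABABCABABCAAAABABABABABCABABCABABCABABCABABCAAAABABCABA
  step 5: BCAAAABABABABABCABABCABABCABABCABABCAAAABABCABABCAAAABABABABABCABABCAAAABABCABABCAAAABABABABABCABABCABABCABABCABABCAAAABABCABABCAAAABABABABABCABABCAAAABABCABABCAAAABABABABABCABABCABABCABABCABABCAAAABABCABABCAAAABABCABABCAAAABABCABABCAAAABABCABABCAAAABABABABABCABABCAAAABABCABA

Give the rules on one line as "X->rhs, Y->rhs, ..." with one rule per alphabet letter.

A->BA, B->BCA, C->AAA

  step 4 ⇒ step 5: BCAAAABABABABABCABABCAAAABABCABABCAAAABABABABABCABABCAAAABABCABABCAAAABABABABABCABABCABABCABABCABABCAAAABABCABA ⇒ BCA·AAA·BA·BA·BA·BA·BCA·BA·BCA·BA·BCA·BA·BCA·BA·BCA·AAA·BA·BCA·BA·BCA·AAA·BA·BA·BA·BA·BCA·BA·BCA·AAA·BA·BCA·BA·BCA·AAA·BA·BA·BA·BA·BCA·BA·BCA·BA·BCA·BA·BCA·BA·BCA·AAA·BA·BCA·BA·BCA·AAA·BA·BA·BA·BA·BCA·BA·BCA·AAA·BA·BCA·BA·BCA·AAA·BA·BA·BA·BA·BCA·BA·BCA·BA·BCA·BA·BCA·BA·BCA·AAA·BA·BCA·BA·BCA·AAA·BA·BCA·BA·BCA·AAA·BA·BCA·BA·BCA·AAA·BA·BCA·BA·BCA·AAA·BA·BA·BA·BA·BCA·BA·BCA·AAA·BA·BCA·BA
    A ↦ BA
    B ↦ BCA
    C ↦ AAA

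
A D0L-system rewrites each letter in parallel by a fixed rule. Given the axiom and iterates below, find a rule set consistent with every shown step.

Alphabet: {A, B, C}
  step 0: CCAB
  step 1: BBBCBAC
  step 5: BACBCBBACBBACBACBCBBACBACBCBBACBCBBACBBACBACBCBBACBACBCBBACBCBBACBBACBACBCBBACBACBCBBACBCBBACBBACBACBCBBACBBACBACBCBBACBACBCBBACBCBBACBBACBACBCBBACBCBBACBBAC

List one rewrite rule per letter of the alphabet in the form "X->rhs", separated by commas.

A->BC, B->BAC, C->B

  step 0 ⇒ step 1: CCAB ⇒ B·B·BC·BAC
    A ↦ BC
    B ↦ BAC
    C ↦ B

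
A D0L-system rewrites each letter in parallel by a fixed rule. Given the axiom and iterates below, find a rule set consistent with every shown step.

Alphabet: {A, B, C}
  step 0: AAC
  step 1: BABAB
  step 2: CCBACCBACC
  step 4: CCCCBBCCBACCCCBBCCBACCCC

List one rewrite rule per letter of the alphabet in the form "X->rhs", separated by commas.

  step 1 ⇒ step 2: BABAB ⇒ CC·BA·CC·BA·CC
    A ↦ BA
    B ↦ CC
  step 0 ⇒ step 1: AAC ⇒ BA·BA·B
    C ↦ B

A->BA, B->CC, C->B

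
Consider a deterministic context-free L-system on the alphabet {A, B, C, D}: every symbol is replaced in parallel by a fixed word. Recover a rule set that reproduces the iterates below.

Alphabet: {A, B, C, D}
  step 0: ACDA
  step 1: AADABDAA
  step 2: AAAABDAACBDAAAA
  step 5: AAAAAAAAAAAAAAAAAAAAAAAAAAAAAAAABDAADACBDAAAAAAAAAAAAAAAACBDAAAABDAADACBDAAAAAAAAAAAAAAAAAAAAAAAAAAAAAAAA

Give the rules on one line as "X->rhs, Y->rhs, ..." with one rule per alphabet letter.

  step 1 ⇒ step 2: AADABDAA ⇒ AA·AA·BD·AA·C·BD·AA·AA
    A ↦ AA
    B ↦ C
    D ↦ BD
  step 0 ⇒ step 1: ACDA ⇒ AA·DA·BD·AA
    C ↦ DA

A->AA, B->C, C->DA, D->BD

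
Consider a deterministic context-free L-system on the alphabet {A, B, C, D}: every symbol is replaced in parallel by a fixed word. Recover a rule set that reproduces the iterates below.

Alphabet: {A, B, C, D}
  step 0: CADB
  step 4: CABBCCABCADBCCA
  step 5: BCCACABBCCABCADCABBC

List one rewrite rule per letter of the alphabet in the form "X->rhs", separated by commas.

A->C, B->CA, C->B, D->AD

  step 4 ⇒ step 5: CABBCCABCADBCCA ⇒ B·C·CA·CA·B·B·C·CA·B·C·AD·CA·B·B·C
    A ↦ C
    B ↦ CA
    C ↦ B
    D ↦ AD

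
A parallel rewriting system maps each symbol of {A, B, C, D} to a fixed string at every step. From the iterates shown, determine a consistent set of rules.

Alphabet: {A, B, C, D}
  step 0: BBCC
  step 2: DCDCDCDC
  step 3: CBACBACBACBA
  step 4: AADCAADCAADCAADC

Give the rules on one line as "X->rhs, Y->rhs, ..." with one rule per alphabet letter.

  step 3 ⇒ step 4: CBACBACBACBA ⇒ A·A·DC·A·A·DC·A·A·DC·A·A·DC
    A ↦ DC
    B ↦ A
    C ↦ A
  step 2 ⇒ step 3: DCDCDCDC ⇒ CB·A·CB·A·CB·A·CB·A
    D ↦ CB

A->DC, B->A, C->A, D->CB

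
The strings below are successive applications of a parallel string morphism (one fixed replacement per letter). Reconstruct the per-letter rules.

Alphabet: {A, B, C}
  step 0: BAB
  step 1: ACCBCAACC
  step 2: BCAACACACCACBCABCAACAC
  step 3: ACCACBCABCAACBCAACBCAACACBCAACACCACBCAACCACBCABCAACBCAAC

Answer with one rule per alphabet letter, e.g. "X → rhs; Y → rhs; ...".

A->BCA, B->ACC, C->AC

  step 2 ⇒ step 3: BCAACACACCACBCABCAACAC ⇒ ACC·AC·BCA·BCA·AC·BCA·AC·BCA·AC·AC·BCA·AC·ACC·AC·BCA·ACC·AC·BCA·BCA·AC·BCA·AC
    A ↦ BCA
    B ↦ ACC
    C ↦ AC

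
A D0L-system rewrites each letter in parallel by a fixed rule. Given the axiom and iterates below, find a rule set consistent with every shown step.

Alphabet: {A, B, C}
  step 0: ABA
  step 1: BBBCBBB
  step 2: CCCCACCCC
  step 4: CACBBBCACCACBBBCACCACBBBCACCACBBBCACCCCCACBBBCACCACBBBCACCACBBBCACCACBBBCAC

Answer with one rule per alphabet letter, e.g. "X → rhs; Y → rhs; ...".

A->BBB, B->C, C->CAC

  step 1 ⇒ step 2: BBBCBBB ⇒ C·C·C·CAC·C·C·C
    B ↦ C
    C ↦ CAC
  step 0 ⇒ step 1: ABA ⇒ BBB·C·BBB
    A ↦ BBB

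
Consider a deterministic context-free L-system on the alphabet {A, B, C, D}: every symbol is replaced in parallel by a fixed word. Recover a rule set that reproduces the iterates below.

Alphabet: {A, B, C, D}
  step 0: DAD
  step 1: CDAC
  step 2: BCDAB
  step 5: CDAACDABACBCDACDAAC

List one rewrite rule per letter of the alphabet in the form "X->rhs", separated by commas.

A->DA, B->AC, C->B, D->C

  step 1 ⇒ step 2: CDAC ⇒ B·C·DA·B
    A ↦ DA
    C ↦ B
    D ↦ C
    B ↦ AC  (constrained at step 2)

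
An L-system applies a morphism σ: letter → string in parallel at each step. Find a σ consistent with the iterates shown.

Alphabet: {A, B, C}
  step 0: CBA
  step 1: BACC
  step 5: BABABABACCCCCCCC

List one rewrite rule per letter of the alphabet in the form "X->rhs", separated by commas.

A->C, B->C, C->BA

  step 0 ⇒ step 1: CBA ⇒ BA·C·C
    A ↦ C
    B ↦ C
    C ↦ BA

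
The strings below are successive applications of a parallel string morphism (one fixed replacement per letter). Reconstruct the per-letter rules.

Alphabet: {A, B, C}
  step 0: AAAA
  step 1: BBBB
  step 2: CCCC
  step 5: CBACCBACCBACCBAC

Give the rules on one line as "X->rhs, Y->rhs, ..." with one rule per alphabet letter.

A->B, B->C, C->AC

  step 1 ⇒ step 2: BBBB ⇒ C·C·C·C
    B ↦ C
  step 0 ⇒ step 1: AAAA ⇒ B·B·B·B
    A ↦ B
    C ↦ AC  (constrained at step 2)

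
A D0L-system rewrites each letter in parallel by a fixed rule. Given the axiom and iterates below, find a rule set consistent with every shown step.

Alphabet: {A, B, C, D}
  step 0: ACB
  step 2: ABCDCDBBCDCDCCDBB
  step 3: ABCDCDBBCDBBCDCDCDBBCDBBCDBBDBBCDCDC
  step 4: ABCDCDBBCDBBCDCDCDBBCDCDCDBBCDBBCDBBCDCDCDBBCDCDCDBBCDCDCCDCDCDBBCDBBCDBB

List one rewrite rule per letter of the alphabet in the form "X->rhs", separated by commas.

A->ABC, B->DC, C->DBB, D->C

  step 3 ⇒ step 4: ABCDCDBBCDBBCDCDCDBBCDBBCDBBDBBCDCDC ⇒ ABC·DC·DBB·C·DBB·C·DC·DC·DBB·C·DC·DC·DBB·C·DBB·C·DBB·C·DC·DC·DBB·C·DC·DC·DBB·C·DC·DC·C·DC·DC·DBB·C·DBB·C·DBB
    A ↦ ABC
    B ↦ DC
    C ↦ DBB
    D ↦ C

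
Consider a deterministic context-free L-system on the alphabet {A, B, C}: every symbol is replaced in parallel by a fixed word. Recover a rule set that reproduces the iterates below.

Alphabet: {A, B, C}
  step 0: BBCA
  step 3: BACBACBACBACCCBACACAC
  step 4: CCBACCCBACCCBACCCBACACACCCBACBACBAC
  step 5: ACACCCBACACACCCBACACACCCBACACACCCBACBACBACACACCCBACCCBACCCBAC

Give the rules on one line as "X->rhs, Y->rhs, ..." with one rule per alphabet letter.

  step 4 ⇒ step 5: CCBACCCBACCCBACCCBACACACCCBACBACBAC ⇒ AC·AC·CC·B·AC·AC·AC·CC·B·AC·AC·AC·CC·B·AC·AC·AC·CC·B·AC·B·AC·B·AC·AC·AC·CC·B·AC·CC·B·AC·CC·B·AC
    A ↦ B
    B ↦ CC
    C ↦ AC

A->B, B->CC, C->AC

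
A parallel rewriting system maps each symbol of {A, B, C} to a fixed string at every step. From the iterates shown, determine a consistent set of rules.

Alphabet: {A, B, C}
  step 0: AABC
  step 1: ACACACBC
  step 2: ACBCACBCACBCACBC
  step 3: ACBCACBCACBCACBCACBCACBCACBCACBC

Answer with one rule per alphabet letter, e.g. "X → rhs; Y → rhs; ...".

A->AC, B->AC, C->BC

  step 2 ⇒ step 3: ACBCACBCACBCACBC ⇒ AC·BC·AC·BC·AC·BC·AC·BC·AC·BC·AC·BC·AC·BC·AC·BC
    A ↦ AC
    B ↦ AC
    C ↦ BC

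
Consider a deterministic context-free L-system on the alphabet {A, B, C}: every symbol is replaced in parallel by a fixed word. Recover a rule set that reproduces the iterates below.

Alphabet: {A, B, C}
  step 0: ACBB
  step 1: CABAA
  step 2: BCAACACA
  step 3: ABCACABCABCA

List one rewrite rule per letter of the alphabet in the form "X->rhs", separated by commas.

  step 2 ⇒ step 3: BCAACACA ⇒ A·B·CA·CA·B·CA·B·CA
    A ↦ CA
    B ↦ A
    C ↦ B

A->CA, B->A, C->B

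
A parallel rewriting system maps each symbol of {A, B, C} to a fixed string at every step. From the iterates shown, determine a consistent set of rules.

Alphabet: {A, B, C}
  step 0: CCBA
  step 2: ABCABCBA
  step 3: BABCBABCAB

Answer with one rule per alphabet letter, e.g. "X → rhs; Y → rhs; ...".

  step 2 ⇒ step 3: ABCABCBA ⇒ B·A·BC·B·A·BC·A·B
    A ↦ B
    B ↦ A
    C ↦ BC

A->B, B->A, C->BC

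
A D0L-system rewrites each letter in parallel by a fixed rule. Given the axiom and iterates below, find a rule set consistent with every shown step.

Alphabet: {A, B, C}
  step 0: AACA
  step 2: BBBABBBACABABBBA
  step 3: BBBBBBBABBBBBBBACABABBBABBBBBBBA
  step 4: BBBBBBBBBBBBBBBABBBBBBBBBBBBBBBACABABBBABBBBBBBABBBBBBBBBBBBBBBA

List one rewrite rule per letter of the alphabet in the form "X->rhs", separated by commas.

A->BA, B->BB, C->CA

  step 3 ⇒ step 4: BBBBBBBABBBBBBBACABABBBABBBBBBBA ⇒ BB·BB·BB·BB·BB·BB·BB·BA·BB·BB·BB·BB·BB·BB·BB·BA·CA·BA·BB·BA·BB·BB·BB·BA·BB·BB·BB·BB·BB·BB·BB·BA
    A ↦ BA
    B ↦ BB
    C ↦ CA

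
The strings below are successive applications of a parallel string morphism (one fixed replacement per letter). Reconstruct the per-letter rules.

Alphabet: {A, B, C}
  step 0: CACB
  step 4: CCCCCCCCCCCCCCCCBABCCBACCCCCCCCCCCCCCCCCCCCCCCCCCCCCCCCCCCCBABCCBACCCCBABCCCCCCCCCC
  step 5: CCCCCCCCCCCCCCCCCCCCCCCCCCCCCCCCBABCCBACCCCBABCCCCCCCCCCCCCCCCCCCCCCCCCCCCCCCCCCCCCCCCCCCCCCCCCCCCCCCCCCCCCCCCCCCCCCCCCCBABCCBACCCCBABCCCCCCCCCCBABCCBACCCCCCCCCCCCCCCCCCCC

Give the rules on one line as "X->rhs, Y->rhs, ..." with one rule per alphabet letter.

A->BCC, B->BA, C->CC

  step 4 ⇒ step 5: CCCCCCCCCCCCCCCCBABCCBACCCCCCCCCCCCCCCCCCCCCCCCCCCCCCCCCCCCBABCCBACCCCBABCCCCCCCCCC ⇒ CC·CC·CC·CC·CC·CC·CC·CC·CC·CC·CC·CC·CC·CC·CC·CC·BA·BCC·BA·CC·CC·BA·BCC·CC·CC·CC·CC·CC·CC·CC·CC·CC·CC·CC·CC·CC·CC·CC·CC·CC·CC·CC·CC·CC·CC·CC·CC·CC·CC·CC·CC·CC·CC·CC·CC·CC·CC·CC·CC·BA·BCC·BA·CC·CC·BA·BCC·CC·CC·CC·CC·BA·BCC·BA·CC·CC·CC·CC·CC·CC·CC·CC·CC·CC
    A ↦ BCC
    B ↦ BA
    C ↦ CC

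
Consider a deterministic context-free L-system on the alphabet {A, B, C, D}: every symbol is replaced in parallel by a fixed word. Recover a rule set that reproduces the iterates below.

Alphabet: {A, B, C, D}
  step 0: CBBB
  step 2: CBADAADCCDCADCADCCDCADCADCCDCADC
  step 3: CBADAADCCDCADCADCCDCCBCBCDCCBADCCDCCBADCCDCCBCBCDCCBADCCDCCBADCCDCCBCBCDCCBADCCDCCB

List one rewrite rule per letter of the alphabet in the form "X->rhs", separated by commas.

  step 2 ⇒ step 3: CBADAADCCDCADCADCCDCADCADCCDCADC ⇒ CB·ADA·ADC·CDC·ADC·ADC·CDC·CB·CB·CDC·CB·ADC·CDC·CB·ADC·CDC·CB·CB·CDC·CB·ADC·CDC·CB·ADC·CDC·CB·CB·CDC·CB·ADC·CDC·CB
    A ↦ ADC
    B ↦ ADA
    C ↦ CB
    D ↦ CDC

A->ADC, B->ADA, C->CB, D->CDC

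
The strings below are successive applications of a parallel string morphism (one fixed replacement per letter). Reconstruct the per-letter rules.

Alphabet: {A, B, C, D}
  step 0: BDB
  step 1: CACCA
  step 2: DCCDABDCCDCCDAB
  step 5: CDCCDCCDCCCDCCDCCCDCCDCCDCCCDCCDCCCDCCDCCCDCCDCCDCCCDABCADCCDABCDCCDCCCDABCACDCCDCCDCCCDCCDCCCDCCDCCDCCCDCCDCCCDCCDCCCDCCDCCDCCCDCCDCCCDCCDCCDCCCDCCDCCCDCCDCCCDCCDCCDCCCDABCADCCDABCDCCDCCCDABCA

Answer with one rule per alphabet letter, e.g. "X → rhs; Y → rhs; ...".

A->DAB, B->CA, C->DCC, D->C

  step 1 ⇒ step 2: CACCA ⇒ DCC·DAB·DCC·DCC·DAB
    A ↦ DAB
    C ↦ DCC
  step 0 ⇒ step 1: BDB ⇒ CA·C·CA
    B ↦ CA
  step 0 ⇒ step 1: BDB ⇒ CA·C·CA
    D ↦ C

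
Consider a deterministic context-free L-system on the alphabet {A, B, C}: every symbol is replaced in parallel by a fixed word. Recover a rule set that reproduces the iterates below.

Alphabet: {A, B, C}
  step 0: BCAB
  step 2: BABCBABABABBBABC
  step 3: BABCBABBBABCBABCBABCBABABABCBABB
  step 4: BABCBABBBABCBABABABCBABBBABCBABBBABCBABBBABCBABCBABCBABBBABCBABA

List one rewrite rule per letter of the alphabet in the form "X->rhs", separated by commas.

A->BC, B->BA, C->BB

  step 3 ⇒ step 4: BABCBABBBABCBABCBABCBABABABCBABB ⇒ BA·BC·BA·BB·BA·BC·BA·BA·BA·BC·BA·BB·BA·BC·BA·BB·BA·BC·BA·BB·BA·BC·BA·BC·BA·BC·BA·BB·BA·BC·BA·BA
    A ↦ BC
    B ↦ BA
    C ↦ BB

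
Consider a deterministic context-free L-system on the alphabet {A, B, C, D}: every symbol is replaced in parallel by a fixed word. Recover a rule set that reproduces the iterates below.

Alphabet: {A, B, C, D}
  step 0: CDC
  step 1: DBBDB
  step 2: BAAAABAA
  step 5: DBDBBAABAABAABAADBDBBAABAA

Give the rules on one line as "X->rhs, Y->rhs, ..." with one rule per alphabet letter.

  step 1 ⇒ step 2: DBBDB ⇒ B·AA·AA·B·AA
    B ↦ AA
    D ↦ B
    A ↦ C  (constrained at step 2)
  step 0 ⇒ step 1: CDC ⇒ DB·B·DB
    C ↦ DB

A->C, B->AA, C->DB, D->B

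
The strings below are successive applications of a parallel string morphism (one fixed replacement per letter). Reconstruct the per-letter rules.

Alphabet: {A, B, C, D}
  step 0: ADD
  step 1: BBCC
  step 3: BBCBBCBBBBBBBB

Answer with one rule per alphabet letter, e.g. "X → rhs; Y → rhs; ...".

A->BB, B->AD, C->AA, D->C

  step 0 ⇒ step 1: ADD ⇒ BB·C·C
    A ↦ BB
    D ↦ C
    B ↦ AD  (constrained at step 1)
    C ↦ AA  (constrained at step 1)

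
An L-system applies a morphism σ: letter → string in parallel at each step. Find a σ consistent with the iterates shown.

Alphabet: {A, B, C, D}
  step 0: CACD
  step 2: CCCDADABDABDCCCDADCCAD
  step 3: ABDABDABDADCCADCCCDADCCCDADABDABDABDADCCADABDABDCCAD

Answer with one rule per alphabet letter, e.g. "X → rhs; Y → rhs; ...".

  step 2 ⇒ step 3: CCCDADABDABDCCCDADCCAD ⇒ ABD·ABD·ABD·AD·CC·AD·CC·CD·AD·CC·CD·AD·ABD·ABD·ABD·AD·CC·AD·ABD·ABD·CC·AD
    A ↦ CC
    B ↦ CD
    C ↦ ABD
    D ↦ AD

A->CC, B->CD, C->ABD, D->AD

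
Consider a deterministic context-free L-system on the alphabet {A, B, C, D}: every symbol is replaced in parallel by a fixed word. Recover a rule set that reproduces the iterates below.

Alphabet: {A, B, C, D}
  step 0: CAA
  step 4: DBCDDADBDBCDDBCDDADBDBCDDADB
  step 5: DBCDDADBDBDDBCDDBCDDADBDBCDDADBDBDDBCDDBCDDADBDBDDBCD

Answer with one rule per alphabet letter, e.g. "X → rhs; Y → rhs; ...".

  step 4 ⇒ step 5: DBCDDADBDBCDDBCDDADBDBCDDADB ⇒ DB·CD·DA·DB·DB·D·DB·CD·DB·CD·DA·DB·DB·CD·DA·DB·DB·D·DB·CD·DB·CD·DA·DB·DB·D·DB·CD
    A ↦ D
    B ↦ CD
    C ↦ DA
    D ↦ DB

A->D, B->CD, C->DA, D->DB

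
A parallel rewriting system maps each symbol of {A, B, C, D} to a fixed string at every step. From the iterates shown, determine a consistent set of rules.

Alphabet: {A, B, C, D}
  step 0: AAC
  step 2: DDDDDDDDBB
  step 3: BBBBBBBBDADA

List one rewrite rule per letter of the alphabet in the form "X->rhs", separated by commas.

  step 2 ⇒ step 3: DDDDDDDDBB ⇒ B·B·B·B·B·B·B·B·DA·DA
    B ↦ DA
    D ↦ B
    A ↦ CC  (constrained at step 0)
    C ↦ DD  (constrained at step 0)

A->CC, B->DA, C->DD, D->B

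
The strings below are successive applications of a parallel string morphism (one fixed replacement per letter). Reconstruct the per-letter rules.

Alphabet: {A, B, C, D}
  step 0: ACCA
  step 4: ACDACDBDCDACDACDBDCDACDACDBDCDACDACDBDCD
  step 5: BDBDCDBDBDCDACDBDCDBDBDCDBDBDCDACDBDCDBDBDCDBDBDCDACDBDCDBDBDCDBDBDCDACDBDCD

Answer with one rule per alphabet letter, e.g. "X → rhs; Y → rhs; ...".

A->BD, B->A, C->BD, D->CD

  step 4 ⇒ step 5: ACDACDBDCDACDACDBDCDACDACDBDCDACDACDBDCD ⇒ BD·BD·CD·BD·BD·CD·A·CD·BD·CD·BD·BD·CD·BD·BD·CD·A·CD·BD·CD·BD·BD·CD·BD·BD·CD·A·CD·BD·CD·BD·BD·CD·BD·BD·CD·A·CD·BD·CD
    A ↦ BD
    B ↦ A
    C ↦ BD
    D ↦ CD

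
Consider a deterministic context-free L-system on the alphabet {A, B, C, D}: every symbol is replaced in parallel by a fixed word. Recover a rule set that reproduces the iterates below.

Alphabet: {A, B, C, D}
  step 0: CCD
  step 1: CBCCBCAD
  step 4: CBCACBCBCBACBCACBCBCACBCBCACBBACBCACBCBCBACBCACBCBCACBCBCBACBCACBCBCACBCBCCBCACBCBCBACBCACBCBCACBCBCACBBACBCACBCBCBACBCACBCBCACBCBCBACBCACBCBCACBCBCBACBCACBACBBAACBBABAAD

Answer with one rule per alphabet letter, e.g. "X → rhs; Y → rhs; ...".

  step 0 ⇒ step 1: CCD ⇒ CBC·CBC·AD
    C ↦ CBC
    D ↦ AD
    A ↦ BA  (constrained at step 1)
    B ↦ ACB  (constrained at step 1)

A->BA, B->ACB, C->CBC, D->AD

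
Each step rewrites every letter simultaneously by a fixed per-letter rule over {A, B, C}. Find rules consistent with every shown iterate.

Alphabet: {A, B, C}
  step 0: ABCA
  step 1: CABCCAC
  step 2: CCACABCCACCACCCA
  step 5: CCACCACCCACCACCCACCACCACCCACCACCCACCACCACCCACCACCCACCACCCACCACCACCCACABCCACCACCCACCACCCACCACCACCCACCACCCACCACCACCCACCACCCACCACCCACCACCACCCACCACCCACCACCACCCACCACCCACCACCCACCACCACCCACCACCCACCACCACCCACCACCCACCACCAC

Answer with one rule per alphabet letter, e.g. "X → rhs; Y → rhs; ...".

A->C, B->AB, C->CCA

  step 1 ⇒ step 2: CABCCAC ⇒ CCA·C·AB·CCA·CCA·C·CCA
    A ↦ C
    B ↦ AB
    C ↦ CCA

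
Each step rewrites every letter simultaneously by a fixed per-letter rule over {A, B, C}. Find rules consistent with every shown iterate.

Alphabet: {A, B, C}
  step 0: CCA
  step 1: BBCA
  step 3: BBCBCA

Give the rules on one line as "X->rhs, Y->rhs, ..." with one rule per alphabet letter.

A->CA, B->C, C->B

  step 0 ⇒ step 1: CCA ⇒ B·B·CA
    A ↦ CA
    C ↦ B
    B ↦ C  (constrained at step 1)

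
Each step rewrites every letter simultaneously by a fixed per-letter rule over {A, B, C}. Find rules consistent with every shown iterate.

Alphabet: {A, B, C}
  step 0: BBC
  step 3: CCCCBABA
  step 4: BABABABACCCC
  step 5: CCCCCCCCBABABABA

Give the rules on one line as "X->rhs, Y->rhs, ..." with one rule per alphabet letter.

  step 4 ⇒ step 5: BABABABACCCC ⇒ C·C·C·C·C·C·C·C·BA·BA·BA·BA
    A ↦ C
    B ↦ C
    C ↦ BA

A->C, B->C, C->BA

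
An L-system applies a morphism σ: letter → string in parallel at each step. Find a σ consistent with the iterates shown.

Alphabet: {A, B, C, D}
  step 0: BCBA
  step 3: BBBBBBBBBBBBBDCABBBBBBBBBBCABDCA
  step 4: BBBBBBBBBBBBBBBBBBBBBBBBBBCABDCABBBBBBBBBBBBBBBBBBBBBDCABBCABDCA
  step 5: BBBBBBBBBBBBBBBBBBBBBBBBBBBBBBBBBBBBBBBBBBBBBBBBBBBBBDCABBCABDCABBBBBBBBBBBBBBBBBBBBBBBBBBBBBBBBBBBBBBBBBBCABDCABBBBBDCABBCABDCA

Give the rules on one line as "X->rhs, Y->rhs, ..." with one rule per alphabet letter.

  step 4 ⇒ step 5: BBBBBBBBBBBBBBBBBBBBBBBBBBCABDCABBBBBBBBBBBBBBBBBBBBBDCABBCABDCA ⇒ BB·BB·BB·BB·BB·BB·BB·BB·BB·BB·BB·BB·BB·BB·BB·BB·BB·BB·BB·BB·BB·BB·BB·BB·BB·BB·BD·CA·BB·CA·BD·CA·BB·BB·BB·BB·BB·BB·BB·BB·BB·BB·BB·BB·BB·BB·BB·BB·BB·BB·BB·BB·BB·CA·BD·CA·BB·BB·BD·CA·BB·CA·BD·CA
    A ↦ CA
    B ↦ BB
    C ↦ BD
    D ↦ CA

A->CA, B->BB, C->BD, D->CA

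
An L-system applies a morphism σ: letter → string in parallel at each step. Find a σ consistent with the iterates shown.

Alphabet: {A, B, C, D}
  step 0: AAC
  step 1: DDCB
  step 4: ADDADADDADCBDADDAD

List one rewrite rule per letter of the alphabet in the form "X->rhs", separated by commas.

  step 0 ⇒ step 1: AAC ⇒ D·D·CB
    A ↦ D
    C ↦ CB
    B ↦ D  (constrained at step 1)
    D ↦ AD  (constrained at step 1)

A->D, B->D, C->CB, D->AD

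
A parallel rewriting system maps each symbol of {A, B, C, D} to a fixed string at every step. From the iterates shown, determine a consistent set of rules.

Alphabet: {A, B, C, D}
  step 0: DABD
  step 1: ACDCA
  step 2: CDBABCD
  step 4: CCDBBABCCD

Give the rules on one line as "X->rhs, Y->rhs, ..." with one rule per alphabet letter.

  step 1 ⇒ step 2: ACDCA ⇒ CD·B·A·B·CD
    A ↦ CD
    C ↦ B
    D ↦ A
  step 0 ⇒ step 1: DABD ⇒ A·CD·C·A
    B ↦ C

A->CD, B->C, C->B, D->A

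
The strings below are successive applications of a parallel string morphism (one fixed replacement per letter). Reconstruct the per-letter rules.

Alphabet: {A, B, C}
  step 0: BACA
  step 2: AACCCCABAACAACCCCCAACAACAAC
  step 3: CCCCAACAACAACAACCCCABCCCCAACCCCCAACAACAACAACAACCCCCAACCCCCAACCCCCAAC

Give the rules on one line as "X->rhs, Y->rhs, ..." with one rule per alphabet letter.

  step 2 ⇒ step 3: AACCCCABAACAACCCCCAACAACAAC ⇒ CC·CC·AAC·AAC·AAC·AAC·CC·CAB·CC·CC·AAC·CC·CC·AAC·AAC·AAC·AAC·AAC·CC·CC·AAC·CC·CC·AAC·CC·CC·AAC
    A ↦ CC
    B ↦ CAB
    C ↦ AAC

A->CC, B->CAB, C->AAC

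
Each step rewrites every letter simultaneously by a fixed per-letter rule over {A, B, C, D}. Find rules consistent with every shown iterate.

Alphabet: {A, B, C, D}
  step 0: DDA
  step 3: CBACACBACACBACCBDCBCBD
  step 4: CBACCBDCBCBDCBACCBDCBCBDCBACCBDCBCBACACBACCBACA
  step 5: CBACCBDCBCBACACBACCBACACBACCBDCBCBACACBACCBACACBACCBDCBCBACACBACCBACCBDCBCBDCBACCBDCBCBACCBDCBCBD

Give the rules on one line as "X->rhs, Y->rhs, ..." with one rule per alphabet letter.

  step 4 ⇒ step 5: CBACCBDCBCBDCBACCBDCBCBDCBACCBDCBCBACACBACCBACA ⇒ CB·AC·CBD·CB·CB·AC·A·CB·AC·CB·AC·A·CB·AC·CBD·CB·CB·AC·A·CB·AC·CB·AC·A·CB·AC·CBD·CB·CB·AC·A·CB·AC·CB·AC·CBD·CB·CBD·CB·AC·CBD·CB·CB·AC·CBD·CB·CBD
    A ↦ CBD
    B ↦ AC
    C ↦ CB
    D ↦ A

A->CBD, B->AC, C->CB, D->A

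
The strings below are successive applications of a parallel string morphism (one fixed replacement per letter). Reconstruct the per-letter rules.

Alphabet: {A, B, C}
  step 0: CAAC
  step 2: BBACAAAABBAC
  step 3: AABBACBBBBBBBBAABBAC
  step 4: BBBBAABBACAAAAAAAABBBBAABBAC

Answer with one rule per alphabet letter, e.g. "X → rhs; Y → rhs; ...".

  step 3 ⇒ step 4: AABBACBBBBBBBBAABBAC ⇒ BB·BB·A·A·BB·AC·A·A·A·A·A·A·A·A·BB·BB·A·A·BB·AC
    A ↦ BB
    B ↦ A
    C ↦ AC

A->BB, B->A, C->AC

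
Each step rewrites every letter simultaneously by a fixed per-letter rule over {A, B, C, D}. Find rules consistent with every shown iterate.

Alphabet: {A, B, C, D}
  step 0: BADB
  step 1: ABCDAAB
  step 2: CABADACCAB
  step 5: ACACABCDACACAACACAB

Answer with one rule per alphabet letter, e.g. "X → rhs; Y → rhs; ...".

A->C, B->AB, C->A, D->DA

  step 1 ⇒ step 2: ABCDAAB ⇒ C·AB·A·DA·C·C·AB
    A ↦ C
    B ↦ AB
    C ↦ A
    D ↦ DA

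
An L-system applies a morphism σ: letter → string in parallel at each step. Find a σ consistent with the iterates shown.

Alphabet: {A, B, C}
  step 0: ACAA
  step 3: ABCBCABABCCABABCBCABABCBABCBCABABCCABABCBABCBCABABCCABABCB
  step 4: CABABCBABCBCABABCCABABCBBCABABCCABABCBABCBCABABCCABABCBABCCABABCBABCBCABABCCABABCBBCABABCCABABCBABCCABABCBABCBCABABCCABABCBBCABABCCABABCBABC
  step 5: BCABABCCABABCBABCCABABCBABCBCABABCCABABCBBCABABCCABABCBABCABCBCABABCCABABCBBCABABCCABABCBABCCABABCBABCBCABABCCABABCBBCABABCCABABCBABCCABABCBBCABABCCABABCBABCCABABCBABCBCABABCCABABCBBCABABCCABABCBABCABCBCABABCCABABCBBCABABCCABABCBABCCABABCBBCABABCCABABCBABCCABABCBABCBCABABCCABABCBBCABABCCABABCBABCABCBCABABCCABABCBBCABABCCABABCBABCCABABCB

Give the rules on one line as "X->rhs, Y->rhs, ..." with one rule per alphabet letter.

  step 4 ⇒ step 5: CABABCBABCBCABABCCABABCBBCABABCCABABCBABCBCABABCCABABCBABCCABABCBABCBCABABCCABABCBBCABABCCABABCBABCCABABCBABCBCABABCCABABCBBCABABCCABABCBABC ⇒ B·CAB·ABC·CAB·ABC·B·ABC·CAB·ABC·B·ABC·B·CAB·ABC·CAB·ABC·B·B·CAB·ABC·CAB·ABC·B·ABC·ABC·B·CAB·ABC·CAB·ABC·B·B·CAB·ABC·CAB·ABC·B·ABC·CAB·ABC·B·ABC·B·CAB·ABC·CAB·ABC·B·B·CAB·ABC·CAB·ABC·B·ABC·CAB·ABC·B·B·CAB·ABC·CAB·ABC·B·ABC·CAB·ABC·B·ABC·B·CAB·ABC·CAB·ABC·B·B·CAB·ABC·CAB·ABC·B·ABC·ABC·B·CAB·ABC·CAB·ABC·B·B·CAB·ABC·CAB·ABC·B·ABC·CAB·ABC·B·B·CAB·ABC·CAB·ABC·B·ABC·CAB·ABC·B·ABC·B·CAB·ABC·CAB·ABC·B·B·CAB·ABC·CAB·ABC·B·ABC·ABC·B·CAB·ABC·CAB·ABC·B·B·CAB·ABC·CAB·ABC·B·ABC·CAB·ABC·B
    A ↦ CAB
    B ↦ ABC
    C ↦ B

A->CAB, B->ABC, C->B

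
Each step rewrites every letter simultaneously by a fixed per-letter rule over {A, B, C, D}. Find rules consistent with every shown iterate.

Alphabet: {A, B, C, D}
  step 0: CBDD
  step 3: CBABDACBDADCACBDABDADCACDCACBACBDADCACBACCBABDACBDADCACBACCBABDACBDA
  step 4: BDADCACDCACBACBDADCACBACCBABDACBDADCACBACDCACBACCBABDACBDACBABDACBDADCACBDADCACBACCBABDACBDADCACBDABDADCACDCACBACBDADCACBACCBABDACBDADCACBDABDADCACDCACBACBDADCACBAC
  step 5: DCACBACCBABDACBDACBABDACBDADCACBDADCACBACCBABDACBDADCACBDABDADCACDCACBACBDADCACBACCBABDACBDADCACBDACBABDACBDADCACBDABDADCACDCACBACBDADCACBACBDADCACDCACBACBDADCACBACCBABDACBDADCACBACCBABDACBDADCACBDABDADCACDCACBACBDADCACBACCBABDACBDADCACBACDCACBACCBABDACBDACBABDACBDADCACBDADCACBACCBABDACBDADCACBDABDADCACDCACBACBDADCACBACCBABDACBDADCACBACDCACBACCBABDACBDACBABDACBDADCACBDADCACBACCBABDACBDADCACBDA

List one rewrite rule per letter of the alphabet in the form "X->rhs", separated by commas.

A->C, B->DCA, C->BDA, D->CBA

  step 4 ⇒ step 5: BDADCACDCACBACBDADCACBACCBABDACBDADCACBACDCACBACCBABDACBDACBABDACBDADCACBDADCACBACCBABDACBDADCACBDABDADCACDCACBACBDADCACBACCBABDACBDADCACBDABDADCACDCACBACBDADCACBAC ⇒ DCA·CBA·C·CBA·BDA·C·BDA·CBA·BDA·C·BDA·DCA·C·BDA·DCA·CBA·C·CBA·BDA·C·BDA·DCA·C·BDA·BDA·DCA·C·DCA·CBA·C·BDA·DCA·CBA·C·CBA·BDA·C·BDA·DCA·C·BDA·CBA·BDA·C·BDA·DCA·C·BDA·BDA·DCA·C·DCA·CBA·C·BDA·DCA·CBA·C·BDA·DCA·C·DCA·CBA·C·BDA·DCA·CBA·C·CBA·BDA·C·BDA·DCA·CBA·C·CBA·BDA·C·BDA·DCA·C·BDA·BDA·DCA·C·DCA·CBA·C·BDA·DCA·CBA·C·CBA·BDA·C·BDA·DCA·CBA·C·DCA·CBA·C·CBA·BDA·C·BDA·CBA·BDA·C·BDA·DCA·C·BDA·DCA·CBA·C·CBA·BDA·C·BDA·DCA·C·BDA·BDA·DCA·C·DCA·CBA·C·BDA·DCA·CBA·C·CBA·BDA·C·BDA·DCA·CBA·C·DCA·CBA·C·CBA·BDA·C·BDA·CBA·BDA·C·BDA·DCA·C·BDA·DCA·CBA·C·CBA·BDA·C·BDA·DCA·C·BDA
    A ↦ C
    B ↦ DCA
    C ↦ BDA
    D ↦ CBA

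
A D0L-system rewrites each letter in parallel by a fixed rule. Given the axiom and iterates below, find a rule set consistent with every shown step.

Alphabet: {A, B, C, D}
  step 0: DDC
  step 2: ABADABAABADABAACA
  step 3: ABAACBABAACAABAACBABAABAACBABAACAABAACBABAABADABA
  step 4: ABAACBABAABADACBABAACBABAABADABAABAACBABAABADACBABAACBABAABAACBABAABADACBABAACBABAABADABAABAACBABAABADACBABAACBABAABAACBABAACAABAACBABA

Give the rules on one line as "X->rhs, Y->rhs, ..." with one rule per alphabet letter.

A->ABA, B->ACB, C->D, D->ACA

  step 3 ⇒ step 4: ABAACBABAACAABAACBABAABAACBABAACAABAACBABAABADABA ⇒ ABA·ACB·ABA·ABA·D·ACB·ABA·ACB·ABA·ABA·D·ABA·ABA·ACB·ABA·ABA·D·ACB·ABA·ACB·ABA·ABA·ACB·ABA·ABA·D·ACB·ABA·ACB·ABA·ABA·D·ABA·ABA·ACB·ABA·ABA·D·ACB·ABA·ACB·ABA·ABA·ACB·ABA·ACA·ABA·ACB·ABA
    A ↦ ABA
    B ↦ ACB
    C ↦ D
    D ↦ ACA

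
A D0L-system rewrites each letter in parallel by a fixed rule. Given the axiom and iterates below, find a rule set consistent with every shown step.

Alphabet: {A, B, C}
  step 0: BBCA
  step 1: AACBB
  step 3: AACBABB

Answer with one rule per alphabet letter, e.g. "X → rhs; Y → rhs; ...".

  step 0 ⇒ step 1: BBCA ⇒ A·A·CB·B
    A ↦ B
    B ↦ A
    C ↦ CB

A->B, B->A, C->CB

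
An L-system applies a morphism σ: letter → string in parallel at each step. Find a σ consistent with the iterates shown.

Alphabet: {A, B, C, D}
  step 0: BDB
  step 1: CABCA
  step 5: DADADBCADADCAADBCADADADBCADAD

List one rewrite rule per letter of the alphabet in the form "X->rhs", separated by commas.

  step 0 ⇒ step 1: BDB ⇒ CA·B·CA
    B ↦ CA
    D ↦ B
    A ↦ AD  (constrained at step 1)
    C ↦ D  (constrained at step 1)

A->AD, B->CA, C->D, D->B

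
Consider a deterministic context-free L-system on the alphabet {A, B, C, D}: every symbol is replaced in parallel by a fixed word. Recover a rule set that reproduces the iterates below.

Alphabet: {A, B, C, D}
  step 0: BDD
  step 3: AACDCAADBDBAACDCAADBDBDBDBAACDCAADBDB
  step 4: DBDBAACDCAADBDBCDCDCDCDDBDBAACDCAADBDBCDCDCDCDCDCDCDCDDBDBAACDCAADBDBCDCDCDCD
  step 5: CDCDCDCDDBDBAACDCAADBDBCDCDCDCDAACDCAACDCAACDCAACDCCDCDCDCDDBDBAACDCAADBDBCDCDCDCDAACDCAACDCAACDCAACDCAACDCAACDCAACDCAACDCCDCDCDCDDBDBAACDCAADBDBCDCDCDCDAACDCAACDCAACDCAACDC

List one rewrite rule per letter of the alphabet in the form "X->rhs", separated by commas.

A->DB, B->D, C->AA, D->CDC

  step 4 ⇒ step 5: DBDBAACDCAADBDBCDCDCDCDDBDBAACDCAADBDBCDCDCDCDCDCDCDCDDBDBAACDCAADBDBCDCDCDCD ⇒ CDC·D·CDC·D·DB·DB·AA·CDC·AA·DB·DB·CDC·D·CDC·D·AA·CDC·AA·CDC·AA·CDC·AA·CDC·CDC·D·CDC·D·DB·DB·AA·CDC·AA·DB·DB·CDC·D·CDC·D·AA·CDC·AA·CDC·AA·CDC·AA·CDC·AA·CDC·AA·CDC·AA·CDC·AA·CDC·CDC·D·CDC·D·DB·DB·AA·CDC·AA·DB·DB·CDC·D·CDC·D·AA·CDC·AA·CDC·AA·CDC·AA·CDC
    A ↦ DB
    B ↦ D
    C ↦ AA
    D ↦ CDC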